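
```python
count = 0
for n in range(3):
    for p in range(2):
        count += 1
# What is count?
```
Trace:
  count=0
  count=1, n=0, p=0
  count=2, n=0, p=1
  count=3, n=1, p=0
  count=4, n=1, p=1
  count=5, n=2, p=0
  count=6, n=2, p=1

Final answer: 6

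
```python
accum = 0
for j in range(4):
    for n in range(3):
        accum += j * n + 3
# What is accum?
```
Trace:
  accum=0
  accum=3, j=0, n=0
  accum=6, j=0, n=1
  accum=9, j=0, n=2
  accum=12, j=1, n=0
  accum=16, j=1, n=1
  accum=21, j=1, n=2
  accum=24, j=2, n=0
  accum=29, j=2, n=1
  accum=36, j=2, n=2
  accum=39, j=3, n=0
  accum=45, j=3, n=1
  accum=54, j=3, n=2

Final answer: 54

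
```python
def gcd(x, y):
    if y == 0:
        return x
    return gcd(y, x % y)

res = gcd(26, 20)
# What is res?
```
Call trace:
gcd(x=26, y=20)
  gcd(x=20, y=6)
    gcd(x=6, y=2)
      gcd(x=2, y=0)
      -> return 2
    -> return 2
  -> return 2
-> return 2

Final answer: 2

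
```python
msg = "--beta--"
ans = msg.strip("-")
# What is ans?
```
Trace:
  msg='--beta--'
  msg='--beta--', ans='beta'

Final answer: 'beta'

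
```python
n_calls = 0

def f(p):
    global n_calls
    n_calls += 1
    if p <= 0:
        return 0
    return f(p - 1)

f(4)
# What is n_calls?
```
Call trace:
f(p=4)
  f(p=3)
    f(p=2)
      f(p=1)
        f(p=0)
        -> return 0
      -> return 0
    -> return 0
  -> return 0
-> return 0

n_calls is incremented once per call. f is entered once for each p = 4, 3, 2, 1, 0 (the p <= 0 call returns without recursing), i.e. 4 + 1 calls.
n_calls = 5

Final answer: 5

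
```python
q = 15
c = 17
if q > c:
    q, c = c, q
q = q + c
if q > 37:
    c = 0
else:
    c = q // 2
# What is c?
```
Trace:
  q=15
  q=15, c=17
  q=15, c=17
  q=32, c=17
  q=32, c=16

Final answer: 16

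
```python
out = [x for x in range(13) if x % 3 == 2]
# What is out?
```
Trace:
  x=0
  x=1
  x=2
  x=3
  x=4
  x=5
  x=6
  x=7
  x=8
  x=9
  x=10
  x=11
  x=12
  out=[2, 5, 8, 11]

Final answer: [2, 5, 8, 11]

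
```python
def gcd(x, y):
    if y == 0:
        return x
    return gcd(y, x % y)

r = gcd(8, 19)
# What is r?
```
Call trace:
gcd(x=8, y=19)
  gcd(x=19, y=8)
    gcd(x=8, y=3)
      gcd(x=3, y=2)
        gcd(x=2, y=1)
          gcd(x=1, y=0)
          -> return 1
        -> return 1
      -> return 1
    -> return 1
  -> return 1
-> return 1

Final answer: 1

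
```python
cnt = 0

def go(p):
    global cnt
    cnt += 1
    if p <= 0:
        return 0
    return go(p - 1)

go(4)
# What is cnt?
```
Call trace:
go(p=4)
  go(p=3)
    go(p=2)
      go(p=1)
        go(p=0)
        -> return 0
      -> return 0
    -> return 0
  -> return 0
-> return 0

cnt is incremented once per call. go is entered once for each p = 4, 3, 2, 1, 0 (the p <= 0 call returns without recursing), i.e. 4 + 1 calls.
cnt = 5

Final answer: 5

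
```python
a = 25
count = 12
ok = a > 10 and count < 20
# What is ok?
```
Trace:
  a=25
  a=25, count=12
  a=25, count=12, ok=True

Final answer: True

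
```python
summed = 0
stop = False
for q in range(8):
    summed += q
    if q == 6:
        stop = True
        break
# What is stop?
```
Trace:
  summed=0
  summed=0, stop=False
  summed=0, stop=False, q=0
  summed=1, stop=False, q=1
  summed=3, stop=False, q=2
  summed=6, stop=False, q=3
  summed=10, stop=False, q=4
  summed=15, stop=False, q=5
  summed=21, stop=True, q=6

Final answer: True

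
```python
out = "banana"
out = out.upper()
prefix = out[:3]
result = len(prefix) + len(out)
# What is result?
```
Trace:
  out='banana'
  out='BANANA'
  out='BANANA', prefix='BAN'
  out='BANANA', prefix='BAN', result=9

Final answer: 9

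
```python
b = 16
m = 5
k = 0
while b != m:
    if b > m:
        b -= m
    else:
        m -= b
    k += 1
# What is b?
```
Trace:
  b=16
  b=16, m=5
  b=16, m=5, k=0
  b=11, m=5, k=1
  b=6, m=5, k=2
  b=1, m=5, k=3
  b=1, m=4, k=4
  b=1, m=3, k=5
  b=1, m=2, k=6
  b=1, m=1, k=7

Final answer: 1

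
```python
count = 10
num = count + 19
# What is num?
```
Trace:
  count=10
  count=10, num=29

Final answer: 29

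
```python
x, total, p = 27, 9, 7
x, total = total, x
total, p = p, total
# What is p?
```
Trace:
  x=27, total=9, p=7
  x=9, total=27, p=7
  x=9, total=7, p=27

Final answer: 27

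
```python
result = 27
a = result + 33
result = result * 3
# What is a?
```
Trace:
  result=27
  result=27, a=60
  result=81, a=60

Final answer: 60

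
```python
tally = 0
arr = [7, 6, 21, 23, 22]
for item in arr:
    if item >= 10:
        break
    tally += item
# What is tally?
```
Trace:
  tally=0
  tally=7, item=7
  tally=13, item=6
  tally=13, item=21

Final answer: 13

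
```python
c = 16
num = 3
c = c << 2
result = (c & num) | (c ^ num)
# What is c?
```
Trace:
  c=16
  c=16, num=3
  c=64, num=3
  c=64, num=3, result=67

Final answer: 64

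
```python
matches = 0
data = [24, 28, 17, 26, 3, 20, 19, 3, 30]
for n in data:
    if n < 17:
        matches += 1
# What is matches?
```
Trace:
  matches=0
  matches=0, n=24
  matches=0, n=28
  matches=0, n=17
  matches=0, n=26
  matches=1, n=3
  matches=1, n=20
  matches=1, n=19
  matches=2, n=3
  matches=2, n=30

Final answer: 2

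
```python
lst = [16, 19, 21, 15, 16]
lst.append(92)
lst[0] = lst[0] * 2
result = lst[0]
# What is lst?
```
Trace:
  lst=[16, 19, 21, 15, 16]
  lst=[16, 19, 21, 15, 16, 92]
  lst=[32, 19, 21, 15, 16, 92]
  lst=[32, 19, 21, 15, 16, 92], result=32

Final answer: [32, 19, 21, 15, 16, 92]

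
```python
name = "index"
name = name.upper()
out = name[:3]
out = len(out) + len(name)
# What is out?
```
Trace:
  name='index'
  name='INDEX'
  name='INDEX', out='IND'
  name='INDEX', out=8

Final answer: 8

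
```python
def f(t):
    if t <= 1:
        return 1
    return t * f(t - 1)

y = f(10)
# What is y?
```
Call trace:
f(t=10)
  f(t=9)
    f(t=8)
      f(t=7)
        f(t=6)
          f(t=5)
            f(t=4)
              f(t=3)
                f(t=2)
                  f(t=1)
                  -> return 1
                -> return 2
              -> return 6
            -> return 24
          -> return 120
        -> return 720
      -> return 5040
    -> return 40320
  -> return 362880
-> return 3628800

Final answer: 3628800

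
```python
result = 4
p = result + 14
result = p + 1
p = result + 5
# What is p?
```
Trace:
  result=4
  result=4, p=18
  result=19, p=18
  result=19, p=24

Final answer: 24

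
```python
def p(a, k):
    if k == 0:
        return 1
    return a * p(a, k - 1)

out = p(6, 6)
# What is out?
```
Call trace:
p(a=6, k=6)
  p(a=6, k=5)
    p(a=6, k=4)
      p(a=6, k=3)
        p(a=6, k=2)
          p(a=6, k=1)
            p(a=6, k=0)
            -> return 1
          -> return 6
        -> return 36
      -> return 216
    -> return 1296
  -> return 7776
-> return 46656

Final answer: 46656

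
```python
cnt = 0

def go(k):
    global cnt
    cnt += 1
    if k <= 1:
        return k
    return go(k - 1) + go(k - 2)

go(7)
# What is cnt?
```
Call trace (a repeated sub-call is expanded the first time; later identical calls just restate its return value):
go(k=7)
  go(k=6)
    go(k=5)
      go(k=4)
        go(k=3)
          go(k=2)
            go(k=1)
            -> return 1
            go(k=0)
            -> return 0
          -> return 1
          go(k=1)
          -> return 1
        -> return 2
        go(k=2) -> return 1  (same call as traced above)
      -> return 3
      go(k=3) -> return 2  (same call as traced above)
    -> return 5
    go(k=4) -> return 3  (same call as traced above)
  -> return 8
  go(k=5) -> return 5  (same call as traced above)
-> return 13

cnt is incremented once per call, so count the calls in each subtree. Let C(k) = number of calls made by go(k).
C(0) = C(1) = 1 (base case, no recursion); C(k) = 1 + C(k - 1) + C(k - 2) otherwise.
C(2) = 1 + C(1) + C(0) = 1 + 1 + 1 = 3
C(3) = 1 + C(2) + C(1) = 1 + 3 + 1 = 5
C(4) = 1 + C(3) + C(2) = 1 + 5 + 3 = 9
C(5) = 1 + C(4) + C(3) = 1 + 9 + 5 = 15
C(6) = 1 + C(5) + C(4) = 1 + 15 + 9 = 25
C(7) = 1 + C(6) + C(5) = 1 + 25 + 15 = 41
cnt = C(7) = 41

Final answer: 41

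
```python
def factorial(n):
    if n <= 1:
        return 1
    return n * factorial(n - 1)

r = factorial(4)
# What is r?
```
Call trace:
factorial(n=4)
  factorial(n=3)
    factorial(n=2)
      factorial(n=1)
      -> return 1
    -> return 2
  -> return 6
-> return 24

Final answer: 24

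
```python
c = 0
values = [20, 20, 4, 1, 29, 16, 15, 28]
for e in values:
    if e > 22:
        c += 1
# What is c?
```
Trace:
  c=0
  c=0, e=20
  c=0, e=20
  c=0, e=4
  c=0, e=1
  c=1, e=29
  c=1, e=16
  c=1, e=15
  c=2, e=28

Final answer: 2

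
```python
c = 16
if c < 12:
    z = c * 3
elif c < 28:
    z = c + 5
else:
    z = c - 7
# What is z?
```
Trace:
  c=16
  c=16, z=21

Final answer: 21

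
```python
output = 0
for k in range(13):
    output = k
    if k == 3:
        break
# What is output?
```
Trace:
  output=0
  output=0, k=0
  output=1, k=1
  output=2, k=2
  output=3, k=3

Final answer: 3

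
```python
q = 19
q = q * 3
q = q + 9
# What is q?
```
Trace:
  q=19
  q=57
  q=66

Final answer: 66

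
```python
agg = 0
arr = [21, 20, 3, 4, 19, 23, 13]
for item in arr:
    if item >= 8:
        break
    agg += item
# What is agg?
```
Trace:
  agg=0
  agg=0, item=21

Final answer: 0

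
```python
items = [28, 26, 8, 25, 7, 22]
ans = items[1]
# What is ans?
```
Trace:
  items=[28, 26, 8, 25, 7, 22]
  items=[28, 26, 8, 25, 7, 22], ans=26

Final answer: 26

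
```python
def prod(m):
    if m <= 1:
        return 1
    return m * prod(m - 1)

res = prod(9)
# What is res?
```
Call trace:
prod(m=9)
  prod(m=8)
    prod(m=7)
      prod(m=6)
        prod(m=5)
          prod(m=4)
            prod(m=3)
              prod(m=2)
                prod(m=1)
                -> return 1
              -> return 2
            -> return 6
          -> return 24
        -> return 120
      -> return 720
    -> return 5040
  -> return 40320
-> return 362880

Final answer: 362880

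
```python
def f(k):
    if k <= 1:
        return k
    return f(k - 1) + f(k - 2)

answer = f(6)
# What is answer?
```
Call trace (a repeated sub-call is expanded the first time; later identical calls just restate its return value):
f(k=6)
  f(k=5)
    f(k=4)
      f(k=3)
        f(k=2)
          f(k=1)
          -> return 1
          f(k=0)
          -> return 0
        -> return 1
        f(k=1)
        -> return 1
      -> return 2
      f(k=2) -> return 1  (same call as traced above)
    -> return 3
    f(k=3) -> return 2  (same call as traced above)
  -> return 5
  f(k=4) -> return 3  (same call as traced above)
-> return 8

Final answer: 8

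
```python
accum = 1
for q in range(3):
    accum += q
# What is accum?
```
Trace:
  accum=1
  accum=1, q=0
  accum=2, q=1
  accum=4, q=2

Final answer: 4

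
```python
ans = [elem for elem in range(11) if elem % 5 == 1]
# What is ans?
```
Trace:
  elem=0
  elem=1
  elem=2
  elem=3
  elem=4
  elem=5
  elem=6
  elem=7
  elem=8
  elem=9
  elem=10
  ans=[1, 6]

Final answer: [1, 6]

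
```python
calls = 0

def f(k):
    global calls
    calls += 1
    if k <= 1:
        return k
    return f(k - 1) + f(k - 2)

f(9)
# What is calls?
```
Call trace (a repeated sub-call is expanded the first time; later identical calls just restate its return value):
f(k=9)
  f(k=8)
    f(k=7)
      f(k=6)
        f(k=5)
          f(k=4)
            f(k=3)
              f(k=2)
                f(k=1)
                -> return 1
                f(k=0)
                -> return 0
              -> return 1
              f(k=1)
              -> return 1
            -> return 2
            f(k=2) -> return 1  (same call as traced above)
          -> return 3
          f(k=3) -> return 2  (same call as traced above)
        -> return 5
        f(k=4) -> return 3  (same call as traced above)
      -> return 8
      f(k=5) -> return 5  (same call as traced above)
    -> return 13
    f(k=6) -> return 8  (same call as traced above)
  -> return 21
  f(k=7) -> return 13  (same call as traced above)
-> return 34

calls is incremented once per call, so count the calls in each subtree. Let C(k) = number of calls made by f(k).
C(0) = C(1) = 1 (base case, no recursion); C(k) = 1 + C(k - 1) + C(k - 2) otherwise.
C(2) = 1 + C(1) + C(0) = 1 + 1 + 1 = 3
C(3) = 1 + C(2) + C(1) = 1 + 3 + 1 = 5
C(4) = 1 + C(3) + C(2) = 1 + 5 + 3 = 9
C(5) = 1 + C(4) + C(3) = 1 + 9 + 5 = 15
C(6) = 1 + C(5) + C(4) = 1 + 15 + 9 = 25
C(7) = 1 + C(6) + C(5) = 1 + 25 + 15 = 41
C(8) = 1 + C(7) + C(6) = 1 + 41 + 25 = 67
C(9) = 1 + C(8) + C(7) = 1 + 67 + 41 = 109
calls = C(9) = 109

Final answer: 109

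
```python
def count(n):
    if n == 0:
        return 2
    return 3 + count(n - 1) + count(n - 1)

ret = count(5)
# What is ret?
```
Call trace (a repeated sub-call is expanded the first time; later identical calls just restate its return value):
count(n=5)
  count(n=4)
    count(n=3)
      count(n=2)
        count(n=1)
          count(n=0)
          -> return 2
          count(n=0)
          -> return 2
        -> return 7
        count(n=1) -> return 7  (same call as traced above)
      -> return 17
      count(n=2) -> return 17  (same call as traced above)
    -> return 37
    count(n=3) -> return 37  (same call as traced above)
  -> return 77
  count(n=4) -> return 77  (same call as traced above)
-> return 157

Final answer: 157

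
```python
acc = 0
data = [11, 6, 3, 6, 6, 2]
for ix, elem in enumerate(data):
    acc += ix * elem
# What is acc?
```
Trace:
  acc=0
  acc=0, ix=0, elem=11
  acc=6, ix=1, elem=6
  acc=12, ix=2, elem=3
  acc=30, ix=3, elem=6
  acc=54, ix=4, elem=6
  acc=64, ix=5, elem=2

Final answer: 64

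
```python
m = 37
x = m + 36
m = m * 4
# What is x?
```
Trace:
  m=37
  m=37, x=73
  m=148, x=73

Final answer: 73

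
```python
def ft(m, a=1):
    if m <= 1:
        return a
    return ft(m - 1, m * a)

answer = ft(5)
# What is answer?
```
Call trace:
ft(m=5, a=1)
  ft(m=4, a=5)
    ft(m=3, a=20)
      ft(m=2, a=60)
        ft(m=1, a=120)
        -> return 120
      -> return 120
    -> return 120
  -> return 120
-> return 120

Final answer: 120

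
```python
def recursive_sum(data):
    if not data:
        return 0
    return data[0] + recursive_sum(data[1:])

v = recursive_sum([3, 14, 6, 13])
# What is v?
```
Call trace:
recursive_sum(data=[3, 14, 6, 13])
  recursive_sum(data=[14, 6, 13])
    recursive_sum(data=[6, 13])
      recursive_sum(data=[13])
        recursive_sum(data=[])
        -> return 0
      -> return 13
    -> return 19
  -> return 33
-> return 36

Final answer: 36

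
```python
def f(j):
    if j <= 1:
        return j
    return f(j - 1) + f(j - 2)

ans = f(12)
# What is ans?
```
Call trace (a repeated sub-call is expanded the first time; later identical calls just restate its return value):
f(j=12)
  f(j=11)
    f(j=10)
      f(j=9)
        f(j=8)
          f(j=7)
            f(j=6)
              f(j=5)
                f(j=4)
                  f(j=3)
                    f(j=2)
                      f(j=1)
                      -> return 1
                      f(j=0)
                      -> return 0
                    -> return 1
                    f(j=1)
                    -> return 1
                  -> return 2
                  f(j=2) -> return 1  (same call as traced above)
                -> return 3
                f(j=3) -> return 2  (same call as traced above)
              -> return 5
              f(j=4) -> return 3  (same call as traced above)
            -> return 8
            f(j=5) -> return 5  (same call as traced above)
          -> return 13
          f(j=6) -> return 8  (same call as traced above)
        -> return 21
        f(j=7) -> return 13  (same call as traced above)
      -> return 34
      f(j=8) -> return 21  (same call as traced above)
    -> return 55
    f(j=9) -> return 34  (same call as traced above)
  -> return 89
  f(j=10) -> return 55  (same call as traced above)
-> return 144

Final answer: 144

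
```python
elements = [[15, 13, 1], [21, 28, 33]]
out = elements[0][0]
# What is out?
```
Trace:
  elements=[[15, 13, 1], [21, 28, 33]]
  elements=[[15, 13, 1], [21, 28, 33]], out=15

Final answer: 15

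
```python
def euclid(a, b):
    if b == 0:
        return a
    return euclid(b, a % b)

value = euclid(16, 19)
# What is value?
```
Call trace:
euclid(a=16, b=19)
  euclid(a=19, b=16)
    euclid(a=16, b=3)
      euclid(a=3, b=1)
        euclid(a=1, b=0)
        -> return 1
      -> return 1
    -> return 1
  -> return 1
-> return 1

Final answer: 1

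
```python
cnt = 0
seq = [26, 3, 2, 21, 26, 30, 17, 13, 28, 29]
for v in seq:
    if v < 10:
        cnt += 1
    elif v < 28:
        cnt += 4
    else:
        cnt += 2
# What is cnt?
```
Trace:
  cnt=0
  cnt=4, v=26
  cnt=5, v=3
  cnt=6, v=2
  cnt=10, v=21
  cnt=14, v=26
  cnt=16, v=30
  cnt=20, v=17
  cnt=24, v=13
  cnt=26, v=28
  cnt=28, v=29

Final answer: 28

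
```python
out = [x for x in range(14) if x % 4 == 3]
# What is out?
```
Trace:
  x=0
  x=1
  x=2
  x=3
  x=4
  x=5
  x=6
  x=7
  x=8
  x=9
  x=10
  x=11
  x=12
  x=13
  out=[3, 7, 11]

Final answer: [3, 7, 11]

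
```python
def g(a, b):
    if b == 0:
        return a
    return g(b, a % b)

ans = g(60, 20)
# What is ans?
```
Call trace:
g(a=60, b=20)
  g(a=20, b=0)
  -> return 20
-> return 20

Final answer: 20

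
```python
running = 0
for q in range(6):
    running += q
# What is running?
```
Trace:
  running=0
  running=0, q=0
  running=1, q=1
  running=3, q=2
  running=6, q=3
  running=10, q=4
  running=15, q=5

Final answer: 15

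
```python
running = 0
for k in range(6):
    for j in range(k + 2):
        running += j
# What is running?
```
Trace:
  running=0
  running=0, k=0, j=0
  running=1, k=0, j=1
  running=1, k=1, j=0
  running=2, k=1, j=1
  running=4, k=1, j=2
  running=4, k=2, j=0
  running=5, k=2, j=1
  running=7, k=2, j=2
  running=10, k=2, j=3
  running=10, k=3, j=0
  running=11, k=3, j=1
  running=13, k=3, j=2
  running=16, k=3, j=3
  running=20, k=3, j=4
  running=20, k=4, j=0
  running=21, k=4, j=1
  running=23, k=4, j=2
  running=26, k=4, j=3
  running=30, k=4, j=4
  running=35, k=4, j=5
  running=35, k=5, j=0
  running=36, k=5, j=1
  running=38, k=5, j=2
  running=41, k=5, j=3
  running=45, k=5, j=4
  running=50, k=5, j=5
  running=56, k=5, j=6

Final answer: 56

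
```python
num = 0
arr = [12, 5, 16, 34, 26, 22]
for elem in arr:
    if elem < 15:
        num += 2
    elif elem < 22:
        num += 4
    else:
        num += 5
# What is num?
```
Trace:
  num=0
  num=2, elem=12
  num=4, elem=5
  num=8, elem=16
  num=13, elem=34
  num=18, elem=26
  num=23, elem=22

Final answer: 23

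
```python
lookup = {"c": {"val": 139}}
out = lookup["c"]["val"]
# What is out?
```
Trace:
  lookup={'c': {'val': 139}}
  lookup={'c': {'val': 139}}, out=139

Final answer: 139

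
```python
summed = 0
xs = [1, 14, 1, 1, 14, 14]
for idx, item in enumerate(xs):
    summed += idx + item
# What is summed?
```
Trace:
  summed=0
  summed=1, idx=0, item=1
  summed=16, idx=1, item=14
  summed=19, idx=2, item=1
  summed=23, idx=3, item=1
  summed=41, idx=4, item=14
  summed=60, idx=5, item=14

Final answer: 60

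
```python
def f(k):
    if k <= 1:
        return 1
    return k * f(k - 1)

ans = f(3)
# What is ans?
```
Call trace:
f(k=3)
  f(k=2)
    f(k=1)
    -> return 1
  -> return 2
-> return 6

Final answer: 6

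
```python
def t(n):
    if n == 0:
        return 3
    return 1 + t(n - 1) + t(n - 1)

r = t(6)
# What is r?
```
Call trace (a repeated sub-call is expanded the first time; later identical calls just restate its return value):
t(n=6)
  t(n=5)
    t(n=4)
      t(n=3)
        t(n=2)
          t(n=1)
            t(n=0)
            -> return 3
            t(n=0)
            -> return 3
          -> return 7
          t(n=1) -> return 7  (same call as traced above)
        -> return 15
        t(n=2) -> return 15  (same call as traced above)
      -> return 31
      t(n=3) -> return 31  (same call as traced above)
    -> return 63
    t(n=4) -> return 63  (same call as traced above)
  -> return 127
  t(n=5) -> return 127  (same call as traced above)
-> return 255

Final answer: 255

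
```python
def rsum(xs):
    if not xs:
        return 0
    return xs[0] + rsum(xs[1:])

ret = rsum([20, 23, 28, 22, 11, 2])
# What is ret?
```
Call trace:
rsum(xs=[20, 23, 28, 22, 11, 2])
  rsum(xs=[23, 28, 22, 11, 2])
    rsum(xs=[28, 22, 11, 2])
      rsum(xs=[22, 11, 2])
        rsum(xs=[11, 2])
          rsum(xs=[2])
            rsum(xs=[])
            -> return 0
          -> return 2
        -> return 13
      -> return 35
    -> return 63
  -> return 86
-> return 106

Final answer: 106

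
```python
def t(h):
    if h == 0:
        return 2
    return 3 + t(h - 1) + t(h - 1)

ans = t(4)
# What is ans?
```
Call trace (a repeated sub-call is expanded the first time; later identical calls just restate its return value):
t(h=4)
  t(h=3)
    t(h=2)
      t(h=1)
        t(h=0)
        -> return 2
        t(h=0)
        -> return 2
      -> return 7
      t(h=1) -> return 7  (same call as traced above)
    -> return 17
    t(h=2) -> return 17  (same call as traced above)
  -> return 37
  t(h=3) -> return 37  (same call as traced above)
-> return 77

Final answer: 77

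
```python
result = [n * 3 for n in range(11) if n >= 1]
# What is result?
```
Trace:
  n=0
  n=1
  n=2
  n=3
  n=4
  n=5
  n=6
  n=7
  n=8
  n=9
  n=10
  result=[3, 6, 9, 12, 15, 18, 21, 24, 27, 30]

Final answer: [3, 6, 9, 12, 15, 18, 21, 24, 27, 30]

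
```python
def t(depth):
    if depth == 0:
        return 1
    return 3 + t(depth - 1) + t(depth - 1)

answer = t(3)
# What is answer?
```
Call trace (a repeated sub-call is expanded the first time; later identical calls just restate its return value):
t(depth=3)
  t(depth=2)
    t(depth=1)
      t(depth=0)
      -> return 1
      t(depth=0)
      -> return 1
    -> return 5
    t(depth=1) -> return 5  (same call as traced above)
  -> return 13
  t(depth=2) -> return 13  (same call as traced above)
-> return 29

Final answer: 29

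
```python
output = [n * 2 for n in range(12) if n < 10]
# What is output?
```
Trace:
  n=0
  n=1
  n=2
  n=3
  n=4
  n=5
  n=6
  n=7
  n=8
  n=9
  n=10
  n=11
  output=[0, 2, 4, 6, 8, 10, 12, 14, 16, 18]

Final answer: [0, 2, 4, 6, 8, 10, 12, 14, 16, 18]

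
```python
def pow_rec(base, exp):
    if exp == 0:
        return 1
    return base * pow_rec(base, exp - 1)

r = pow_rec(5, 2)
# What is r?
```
Call trace:
pow_rec(base=5, exp=2)
  pow_rec(base=5, exp=1)
    pow_rec(base=5, exp=0)
    -> return 1
  -> return 5
-> return 25

Final answer: 25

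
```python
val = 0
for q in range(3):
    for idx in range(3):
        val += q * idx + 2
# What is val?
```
Trace:
  val=0
  val=2, q=0, idx=0
  val=4, q=0, idx=1
  val=6, q=0, idx=2
  val=8, q=1, idx=0
  val=11, q=1, idx=1
  val=15, q=1, idx=2
  val=17, q=2, idx=0
  val=21, q=2, idx=1
  val=27, q=2, idx=2

Final answer: 27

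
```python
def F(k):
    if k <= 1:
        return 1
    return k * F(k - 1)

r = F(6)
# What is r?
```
Call trace:
F(k=6)
  F(k=5)
    F(k=4)
      F(k=3)
        F(k=2)
          F(k=1)
          -> return 1
        -> return 2
      -> return 6
    -> return 24
  -> return 120
-> return 720

Final answer: 720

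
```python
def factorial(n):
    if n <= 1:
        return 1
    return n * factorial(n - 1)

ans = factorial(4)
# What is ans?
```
Call trace:
factorial(n=4)
  factorial(n=3)
    factorial(n=2)
      factorial(n=1)
      -> return 1
    -> return 2
  -> return 6
-> return 24

Final answer: 24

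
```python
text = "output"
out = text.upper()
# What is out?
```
Trace:
  text='output'
  text='output', out='OUTPUT'

Final answer: 'OUTPUT'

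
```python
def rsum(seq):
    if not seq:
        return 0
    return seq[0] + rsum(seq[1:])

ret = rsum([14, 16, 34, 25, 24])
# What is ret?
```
Call trace:
rsum(seq=[14, 16, 34, 25, 24])
  rsum(seq=[16, 34, 25, 24])
    rsum(seq=[34, 25, 24])
      rsum(seq=[25, 24])
        rsum(seq=[24])
          rsum(seq=[])
          -> return 0
        -> return 24
      -> return 49
    -> return 83
  -> return 99
-> return 113

Final answer: 113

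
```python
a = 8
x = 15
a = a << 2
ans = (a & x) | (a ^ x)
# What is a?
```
Trace:
  a=8
  a=8, x=15
  a=32, x=15
  a=32, x=15, ans=47

Final answer: 32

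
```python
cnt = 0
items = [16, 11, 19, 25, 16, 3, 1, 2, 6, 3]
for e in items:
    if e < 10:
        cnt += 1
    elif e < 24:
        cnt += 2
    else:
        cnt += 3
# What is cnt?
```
Trace:
  cnt=0
  cnt=2, e=16
  cnt=4, e=11
  cnt=6, e=19
  cnt=9, e=25
  cnt=11, e=16
  cnt=12, e=3
  cnt=13, e=1
  cnt=14, e=2
  cnt=15, e=6
  cnt=16, e=3

Final answer: 16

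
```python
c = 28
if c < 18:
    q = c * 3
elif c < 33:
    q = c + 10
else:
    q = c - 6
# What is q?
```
Trace:
  c=28
  c=28, q=38

Final answer: 38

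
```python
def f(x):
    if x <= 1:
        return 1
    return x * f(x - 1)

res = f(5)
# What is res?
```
Call trace:
f(x=5)
  f(x=4)
    f(x=3)
      f(x=2)
        f(x=1)
        -> return 1
      -> return 2
    -> return 6
  -> return 24
-> return 120

Final answer: 120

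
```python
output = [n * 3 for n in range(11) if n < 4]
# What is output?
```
Trace:
  n=0
  n=1
  n=2
  n=3
  n=4
  n=5
  n=6
  n=7
  n=8
  n=9
  n=10
  output=[0, 3, 6, 9]

Final answer: [0, 3, 6, 9]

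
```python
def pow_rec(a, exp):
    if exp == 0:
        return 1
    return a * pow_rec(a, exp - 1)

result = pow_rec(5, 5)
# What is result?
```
Call trace:
pow_rec(a=5, exp=5)
  pow_rec(a=5, exp=4)
    pow_rec(a=5, exp=3)
      pow_rec(a=5, exp=2)
        pow_rec(a=5, exp=1)
          pow_rec(a=5, exp=0)
          -> return 1
        -> return 5
      -> return 25
    -> return 125
  -> return 625
-> return 3125

Final answer: 3125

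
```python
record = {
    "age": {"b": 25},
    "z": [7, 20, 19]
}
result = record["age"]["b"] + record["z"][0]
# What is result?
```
Trace:
  record={'age': {'b': 25}, 'z': [7, 20, 19]}
  record={'age': {'b': 25}, 'z': [7, 20, 19]}, result=32

Final answer: 32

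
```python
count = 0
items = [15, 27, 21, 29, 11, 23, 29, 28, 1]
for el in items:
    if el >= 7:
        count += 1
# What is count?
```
Trace:
  count=0
  count=1, el=15
  count=2, el=27
  count=3, el=21
  count=4, el=29
  count=5, el=11
  count=6, el=23
  count=7, el=29
  count=8, el=28
  count=8, el=1

Final answer: 8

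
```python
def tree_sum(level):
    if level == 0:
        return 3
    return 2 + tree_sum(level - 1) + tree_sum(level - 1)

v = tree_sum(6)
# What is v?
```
Call trace (a repeated sub-call is expanded the first time; later identical calls just restate its return value):
tree_sum(level=6)
  tree_sum(level=5)
    tree_sum(level=4)
      tree_sum(level=3)
        tree_sum(level=2)
          tree_sum(level=1)
            tree_sum(level=0)
            -> return 3
            tree_sum(level=0)
            -> return 3
          -> return 8
          tree_sum(level=1) -> return 8  (same call as traced above)
        -> return 18
        tree_sum(level=2) -> return 18  (same call as traced above)
      -> return 38
      tree_sum(level=3) -> return 38  (same call as traced above)
    -> return 78
    tree_sum(level=4) -> return 78  (same call as traced above)
  -> return 158
  tree_sum(level=5) -> return 158  (same call as traced above)
-> return 318

Final answer: 318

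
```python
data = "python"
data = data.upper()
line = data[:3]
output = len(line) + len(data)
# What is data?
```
Trace:
  data='python'
  data='PYTHON'
  data='PYTHON', line='PYT'
  data='PYTHON', line='PYT', output=9

Final answer: 'PYTHON'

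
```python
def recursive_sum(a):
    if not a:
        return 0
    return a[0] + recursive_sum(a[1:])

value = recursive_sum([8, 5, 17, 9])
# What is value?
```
Call trace:
recursive_sum(a=[8, 5, 17, 9])
  recursive_sum(a=[5, 17, 9])
    recursive_sum(a=[17, 9])
      recursive_sum(a=[9])
        recursive_sum(a=[])
        -> return 0
      -> return 9
    -> return 26
  -> return 31
-> return 39

Final answer: 39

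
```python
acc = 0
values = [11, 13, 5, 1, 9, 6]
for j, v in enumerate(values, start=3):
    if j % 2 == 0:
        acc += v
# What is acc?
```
Trace:
  acc=0
  acc=0, j=3, v=11
  acc=13, j=4, v=13
  acc=13, j=5, v=5
  acc=14, j=6, v=1
  acc=14, j=7, v=9
  acc=20, j=8, v=6

Final answer: 20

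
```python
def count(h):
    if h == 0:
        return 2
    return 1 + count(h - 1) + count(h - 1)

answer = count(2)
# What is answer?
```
Call trace (a repeated sub-call is expanded the first time; later identical calls just restate its return value):
count(h=2)
  count(h=1)
    count(h=0)
    -> return 2
    count(h=0)
    -> return 2
  -> return 5
  count(h=1) -> return 5  (same call as traced above)
-> return 11

Final answer: 11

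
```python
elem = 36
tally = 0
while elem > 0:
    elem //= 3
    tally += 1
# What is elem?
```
Trace:
  elem=36
  elem=36, tally=0
  elem=12, tally=1
  elem=4, tally=2
  elem=1, tally=3
  elem=0, tally=4

Final answer: 0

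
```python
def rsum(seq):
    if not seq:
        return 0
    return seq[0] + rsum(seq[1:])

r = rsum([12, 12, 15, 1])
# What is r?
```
Call trace:
rsum(seq=[12, 12, 15, 1])
  rsum(seq=[12, 15, 1])
    rsum(seq=[15, 1])
      rsum(seq=[1])
        rsum(seq=[])
        -> return 0
      -> return 1
    -> return 16
  -> return 28
-> return 40

Final answer: 40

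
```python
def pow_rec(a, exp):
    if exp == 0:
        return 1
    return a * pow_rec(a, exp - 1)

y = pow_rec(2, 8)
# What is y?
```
Call trace:
pow_rec(a=2, exp=8)
  pow_rec(a=2, exp=7)
    pow_rec(a=2, exp=6)
      pow_rec(a=2, exp=5)
        pow_rec(a=2, exp=4)
          pow_rec(a=2, exp=3)
            pow_rec(a=2, exp=2)
              pow_rec(a=2, exp=1)
                pow_rec(a=2, exp=0)
                -> return 1
              -> return 2
            -> return 4
          -> return 8
        -> return 16
      -> return 32
    -> return 64
  -> return 128
-> return 256

Final answer: 256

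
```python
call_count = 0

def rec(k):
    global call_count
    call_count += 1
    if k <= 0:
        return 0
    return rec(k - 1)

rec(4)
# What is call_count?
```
Call trace:
rec(k=4)
  rec(k=3)
    rec(k=2)
      rec(k=1)
        rec(k=0)
        -> return 0
      -> return 0
    -> return 0
  -> return 0
-> return 0

call_count is incremented once per call. rec is entered once for each k = 4, 3, 2, 1, 0 (the k <= 0 call returns without recursing), i.e. 4 + 1 calls.
call_count = 5

Final answer: 5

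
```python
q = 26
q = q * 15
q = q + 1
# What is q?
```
Trace:
  q=26
  q=390
  q=391

Final answer: 391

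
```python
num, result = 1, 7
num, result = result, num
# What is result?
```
Trace:
  num=1, result=7
  num=7, result=1

Final answer: 1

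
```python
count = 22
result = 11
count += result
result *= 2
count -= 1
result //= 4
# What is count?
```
Trace:
  count=22
  count=22, result=11
  count=33, result=11
  count=33, result=22
  count=32, result=22
  count=32, result=5

Final answer: 32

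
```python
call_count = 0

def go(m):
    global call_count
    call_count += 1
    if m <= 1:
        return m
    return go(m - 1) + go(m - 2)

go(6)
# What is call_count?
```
Call trace (a repeated sub-call is expanded the first time; later identical calls just restate its return value):
go(m=6)
  go(m=5)
    go(m=4)
      go(m=3)
        go(m=2)
          go(m=1)
          -> return 1
          go(m=0)
          -> return 0
        -> return 1
        go(m=1)
        -> return 1
      -> return 2
      go(m=2) -> return 1  (same call as traced above)
    -> return 3
    go(m=3) -> return 2  (same call as traced above)
  -> return 5
  go(m=4) -> return 3  (same call as traced above)
-> return 8

call_count is incremented once per call, so count the calls in each subtree. Let C(m) = number of calls made by go(m).
C(0) = C(1) = 1 (base case, no recursion); C(m) = 1 + C(m - 1) + C(m - 2) otherwise.
C(2) = 1 + C(1) + C(0) = 1 + 1 + 1 = 3
C(3) = 1 + C(2) + C(1) = 1 + 3 + 1 = 5
C(4) = 1 + C(3) + C(2) = 1 + 5 + 3 = 9
C(5) = 1 + C(4) + C(3) = 1 + 9 + 5 = 15
C(6) = 1 + C(5) + C(4) = 1 + 15 + 9 = 25
call_count = C(6) = 25

Final answer: 25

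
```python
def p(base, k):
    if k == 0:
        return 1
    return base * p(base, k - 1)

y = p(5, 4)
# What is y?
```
Call trace:
p(base=5, k=4)
  p(base=5, k=3)
    p(base=5, k=2)
      p(base=5, k=1)
        p(base=5, k=0)
        -> return 1
      -> return 5
    -> return 25
  -> return 125
-> return 625

Final answer: 625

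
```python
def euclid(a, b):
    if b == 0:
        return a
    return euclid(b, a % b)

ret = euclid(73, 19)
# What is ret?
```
Call trace:
euclid(a=73, b=19)
  euclid(a=19, b=16)
    euclid(a=16, b=3)
      euclid(a=3, b=1)
        euclid(a=1, b=0)
        -> return 1
      -> return 1
    -> return 1
  -> return 1
-> return 1

Final answer: 1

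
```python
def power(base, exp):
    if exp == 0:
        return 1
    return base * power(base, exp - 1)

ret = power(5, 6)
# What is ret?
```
Call trace:
power(base=5, exp=6)
  power(base=5, exp=5)
    power(base=5, exp=4)
      power(base=5, exp=3)
        power(base=5, exp=2)
          power(base=5, exp=1)
            power(base=5, exp=0)
            -> return 1
          -> return 5
        -> return 25
      -> return 125
    -> return 625
  -> return 3125
-> return 15625

Final answer: 15625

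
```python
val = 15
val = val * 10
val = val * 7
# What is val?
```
Trace:
  val=15
  val=150
  val=1050

Final answer: 1050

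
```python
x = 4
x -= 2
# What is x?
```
Trace:
  x=4
  x=2

Final answer: 2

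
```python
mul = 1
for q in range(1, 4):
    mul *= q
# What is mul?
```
Trace:
  mul=1
  mul=1, q=1
  mul=2, q=2
  mul=6, q=3

Final answer: 6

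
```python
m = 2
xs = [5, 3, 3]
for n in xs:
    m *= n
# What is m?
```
Trace:
  m=2
  m=10, n=5
  m=30, n=3
  m=90, n=3

Final answer: 90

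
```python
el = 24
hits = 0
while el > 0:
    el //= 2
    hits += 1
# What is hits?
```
Trace:
  el=24
  el=24, hits=0
  el=12, hits=1
  el=6, hits=2
  el=3, hits=3
  el=1, hits=4
  el=0, hits=5

Final answer: 5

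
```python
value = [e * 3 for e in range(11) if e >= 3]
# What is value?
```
Trace:
  e=0
  e=1
  e=2
  e=3
  e=4
  e=5
  e=6
  e=7
  e=8
  e=9
  e=10
  value=[9, 12, 15, 18, 21, 24, 27, 30]

Final answer: [9, 12, 15, 18, 21, 24, 27, 30]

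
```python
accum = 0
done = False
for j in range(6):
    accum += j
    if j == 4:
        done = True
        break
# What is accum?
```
Trace:
  accum=0
  accum=0, done=False
  accum=0, done=False, j=0
  accum=1, done=False, j=1
  accum=3, done=False, j=2
  accum=6, done=False, j=3
  accum=10, done=True, j=4

Final answer: 10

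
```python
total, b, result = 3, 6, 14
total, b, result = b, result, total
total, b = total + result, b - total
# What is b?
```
Trace:
  total=3, b=6, result=14
  total=6, b=14, result=3
  total=9, b=8, result=3

Final answer: 8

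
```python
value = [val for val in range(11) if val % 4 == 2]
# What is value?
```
Trace:
  val=0
  val=1
  val=2
  val=3
  val=4
  val=5
  val=6
  val=7
  val=8
  val=9
  val=10
  value=[2, 6, 10]

Final answer: [2, 6, 10]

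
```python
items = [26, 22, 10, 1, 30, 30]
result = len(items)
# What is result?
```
Trace:
  items=[26, 22, 10, 1, 30, 30]
  items=[26, 22, 10, 1, 30, 30], result=6

Final answer: 6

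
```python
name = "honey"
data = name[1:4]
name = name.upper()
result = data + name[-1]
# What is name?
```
Trace:
  name='honey'
  name='honey', data='one'
  name='HONEY', data='one'
  name='HONEY', data='one', result='oneY'

Final answer: 'HONEY'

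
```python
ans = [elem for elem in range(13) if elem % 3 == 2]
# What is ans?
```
Trace:
  elem=0
  elem=1
  elem=2
  elem=3
  elem=4
  elem=5
  elem=6
  elem=7
  elem=8
  elem=9
  elem=10
  elem=11
  elem=12
  ans=[2, 5, 8, 11]

Final answer: [2, 5, 8, 11]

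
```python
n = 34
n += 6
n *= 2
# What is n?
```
Trace:
  n=34
  n=40
  n=80

Final answer: 80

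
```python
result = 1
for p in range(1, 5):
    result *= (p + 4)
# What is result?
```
Trace:
  result=1
  result=5, p=1
  result=30, p=2
  result=210, p=3
  result=1680, p=4

Final answer: 1680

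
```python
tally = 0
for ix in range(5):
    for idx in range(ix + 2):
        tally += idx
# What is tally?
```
Trace:
  tally=0
  tally=0, ix=0, idx=0
  tally=1, ix=0, idx=1
  tally=1, ix=1, idx=0
  tally=2, ix=1, idx=1
  tally=4, ix=1, idx=2
  tally=4, ix=2, idx=0
  tally=5, ix=2, idx=1
  tally=7, ix=2, idx=2
  tally=10, ix=2, idx=3
  tally=10, ix=3, idx=0
  tally=11, ix=3, idx=1
  tally=13, ix=3, idx=2
  tally=16, ix=3, idx=3
  tally=20, ix=3, idx=4
  tally=20, ix=4, idx=0
  tally=21, ix=4, idx=1
  tally=23, ix=4, idx=2
  tally=26, ix=4, idx=3
  tally=30, ix=4, idx=4
  tally=35, ix=4, idx=5

Final answer: 35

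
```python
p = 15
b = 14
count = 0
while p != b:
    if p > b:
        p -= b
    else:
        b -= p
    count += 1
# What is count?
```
Trace:
  p=15
  p=15, b=14
  p=15, b=14, count=0
  p=1, b=14, count=1
  p=1, b=13, count=2
  p=1, b=12, count=3
  p=1, b=11, count=4
  p=1, b=10, count=5
  p=1, b=9, count=6
  p=1, b=8, count=7
  p=1, b=7, count=8
  p=1, b=6, count=9
  p=1, b=5, count=10
  p=1, b=4, count=11
  p=1, b=3, count=12
  p=1, b=2, count=13
  p=1, b=1, count=14

Final answer: 14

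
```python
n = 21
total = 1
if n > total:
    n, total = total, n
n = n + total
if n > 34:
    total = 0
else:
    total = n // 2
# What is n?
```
Trace:
  n=21
  n=21, total=1
  n=1, total=21
  n=22, total=21
  n=22, total=11

Final answer: 22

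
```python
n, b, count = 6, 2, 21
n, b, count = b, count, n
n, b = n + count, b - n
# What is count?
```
Trace:
  n=6, b=2, count=21
  n=2, b=21, count=6
  n=8, b=19, count=6

Final answer: 6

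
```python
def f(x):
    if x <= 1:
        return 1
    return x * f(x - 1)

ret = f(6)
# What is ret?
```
Call trace:
f(x=6)
  f(x=5)
    f(x=4)
      f(x=3)
        f(x=2)
          f(x=1)
          -> return 1
        -> return 2
      -> return 6
    -> return 24
  -> return 120
-> return 720

Final answer: 720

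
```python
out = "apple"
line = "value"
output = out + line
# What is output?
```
Trace:
  out='apple'
  out='apple', line='value'
  out='apple', line='value', output='applevalue'

Final answer: 'applevalue'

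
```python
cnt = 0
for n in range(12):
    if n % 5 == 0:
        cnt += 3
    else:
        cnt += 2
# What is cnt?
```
Trace:
  cnt=0
  cnt=3, n=0
  cnt=5, n=1
  cnt=7, n=2
  cnt=9, n=3
  cnt=11, n=4
  cnt=14, n=5
  cnt=16, n=6
  cnt=18, n=7
  cnt=20, n=8
  cnt=22, n=9
  cnt=25, n=10
  cnt=27, n=11

Final answer: 27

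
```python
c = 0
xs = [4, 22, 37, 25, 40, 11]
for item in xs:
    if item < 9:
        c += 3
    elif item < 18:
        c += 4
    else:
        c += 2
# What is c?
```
Trace:
  c=0
  c=3, item=4
  c=5, item=22
  c=7, item=37
  c=9, item=25
  c=11, item=40
  c=15, item=11

Final answer: 15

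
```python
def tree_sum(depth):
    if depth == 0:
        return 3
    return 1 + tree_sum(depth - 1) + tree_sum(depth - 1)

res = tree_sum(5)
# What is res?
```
Call trace (a repeated sub-call is expanded the first time; later identical calls just restate its return value):
tree_sum(depth=5)
  tree_sum(depth=4)
    tree_sum(depth=3)
      tree_sum(depth=2)
        tree_sum(depth=1)
          tree_sum(depth=0)
          -> return 3
          tree_sum(depth=0)
          -> return 3
        -> return 7
        tree_sum(depth=1) -> return 7  (same call as traced above)
      -> return 15
      tree_sum(depth=2) -> return 15  (same call as traced above)
    -> return 31
    tree_sum(depth=3) -> return 31  (same call as traced above)
  -> return 63
  tree_sum(depth=4) -> return 63  (same call as traced above)
-> return 127

Final answer: 127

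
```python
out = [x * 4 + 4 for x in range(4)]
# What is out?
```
Trace:
  x=0
  x=1
  x=2
  x=3
  out=[4, 8, 12, 16]

Final answer: [4, 8, 12, 16]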